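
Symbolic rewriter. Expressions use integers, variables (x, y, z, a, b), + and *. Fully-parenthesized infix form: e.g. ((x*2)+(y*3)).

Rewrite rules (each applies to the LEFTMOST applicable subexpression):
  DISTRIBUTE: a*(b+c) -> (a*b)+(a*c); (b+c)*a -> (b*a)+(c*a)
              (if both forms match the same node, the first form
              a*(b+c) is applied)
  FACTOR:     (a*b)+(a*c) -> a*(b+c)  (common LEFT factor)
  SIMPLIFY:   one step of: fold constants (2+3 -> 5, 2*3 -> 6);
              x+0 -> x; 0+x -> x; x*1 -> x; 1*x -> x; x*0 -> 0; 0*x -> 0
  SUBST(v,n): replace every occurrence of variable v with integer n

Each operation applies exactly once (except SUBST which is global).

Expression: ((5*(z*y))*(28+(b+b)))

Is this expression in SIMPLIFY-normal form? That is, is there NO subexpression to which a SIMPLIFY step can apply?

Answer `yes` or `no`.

Expression: ((5*(z*y))*(28+(b+b)))
Scanning for simplifiable subexpressions (pre-order)...
  at root: ((5*(z*y))*(28+(b+b))) (not simplifiable)
  at L: (5*(z*y)) (not simplifiable)
  at LR: (z*y) (not simplifiable)
  at R: (28+(b+b)) (not simplifiable)
  at RR: (b+b) (not simplifiable)
Result: no simplifiable subexpression found -> normal form.

Answer: yes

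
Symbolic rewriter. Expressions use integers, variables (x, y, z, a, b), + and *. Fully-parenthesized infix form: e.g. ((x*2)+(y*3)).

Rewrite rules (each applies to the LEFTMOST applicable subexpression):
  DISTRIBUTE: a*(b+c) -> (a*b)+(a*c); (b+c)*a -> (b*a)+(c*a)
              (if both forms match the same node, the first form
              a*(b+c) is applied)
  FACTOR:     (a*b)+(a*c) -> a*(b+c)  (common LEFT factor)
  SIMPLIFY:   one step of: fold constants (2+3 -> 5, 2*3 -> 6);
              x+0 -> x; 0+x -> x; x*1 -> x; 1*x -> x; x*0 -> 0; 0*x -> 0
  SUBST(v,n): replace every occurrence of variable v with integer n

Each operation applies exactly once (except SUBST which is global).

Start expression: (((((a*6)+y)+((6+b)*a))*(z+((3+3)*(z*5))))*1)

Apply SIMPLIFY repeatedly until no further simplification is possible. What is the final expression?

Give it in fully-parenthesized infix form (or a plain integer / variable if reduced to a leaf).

Start: (((((a*6)+y)+((6+b)*a))*(z+((3+3)*(z*5))))*1)
Step 1: at root: (((((a*6)+y)+((6+b)*a))*(z+((3+3)*(z*5))))*1) -> ((((a*6)+y)+((6+b)*a))*(z+((3+3)*(z*5)))); overall: (((((a*6)+y)+((6+b)*a))*(z+((3+3)*(z*5))))*1) -> ((((a*6)+y)+((6+b)*a))*(z+((3+3)*(z*5))))
Step 2: at RRL: (3+3) -> 6; overall: ((((a*6)+y)+((6+b)*a))*(z+((3+3)*(z*5)))) -> ((((a*6)+y)+((6+b)*a))*(z+(6*(z*5))))
Fixed point: ((((a*6)+y)+((6+b)*a))*(z+(6*(z*5))))

Answer: ((((a*6)+y)+((6+b)*a))*(z+(6*(z*5))))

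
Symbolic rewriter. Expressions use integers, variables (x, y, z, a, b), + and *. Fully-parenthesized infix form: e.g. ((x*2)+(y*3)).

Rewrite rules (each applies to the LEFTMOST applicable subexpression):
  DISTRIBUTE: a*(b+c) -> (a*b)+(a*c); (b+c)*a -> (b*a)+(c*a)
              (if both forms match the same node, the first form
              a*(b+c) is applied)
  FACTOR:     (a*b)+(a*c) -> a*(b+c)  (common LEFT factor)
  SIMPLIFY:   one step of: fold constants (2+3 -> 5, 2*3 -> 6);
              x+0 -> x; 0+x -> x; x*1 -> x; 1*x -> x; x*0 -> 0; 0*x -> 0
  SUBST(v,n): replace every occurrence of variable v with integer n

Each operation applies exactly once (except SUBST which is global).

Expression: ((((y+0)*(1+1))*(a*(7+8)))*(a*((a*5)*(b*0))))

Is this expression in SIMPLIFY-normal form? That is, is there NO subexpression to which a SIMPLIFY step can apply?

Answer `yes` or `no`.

Answer: no

Derivation:
Expression: ((((y+0)*(1+1))*(a*(7+8)))*(a*((a*5)*(b*0))))
Scanning for simplifiable subexpressions (pre-order)...
  at root: ((((y+0)*(1+1))*(a*(7+8)))*(a*((a*5)*(b*0)))) (not simplifiable)
  at L: (((y+0)*(1+1))*(a*(7+8))) (not simplifiable)
  at LL: ((y+0)*(1+1)) (not simplifiable)
  at LLL: (y+0) (SIMPLIFIABLE)
  at LLR: (1+1) (SIMPLIFIABLE)
  at LR: (a*(7+8)) (not simplifiable)
  at LRR: (7+8) (SIMPLIFIABLE)
  at R: (a*((a*5)*(b*0))) (not simplifiable)
  at RR: ((a*5)*(b*0)) (not simplifiable)
  at RRL: (a*5) (not simplifiable)
  at RRR: (b*0) (SIMPLIFIABLE)
Found simplifiable subexpr at path LLL: (y+0)
One SIMPLIFY step would give: (((y*(1+1))*(a*(7+8)))*(a*((a*5)*(b*0))))
-> NOT in normal form.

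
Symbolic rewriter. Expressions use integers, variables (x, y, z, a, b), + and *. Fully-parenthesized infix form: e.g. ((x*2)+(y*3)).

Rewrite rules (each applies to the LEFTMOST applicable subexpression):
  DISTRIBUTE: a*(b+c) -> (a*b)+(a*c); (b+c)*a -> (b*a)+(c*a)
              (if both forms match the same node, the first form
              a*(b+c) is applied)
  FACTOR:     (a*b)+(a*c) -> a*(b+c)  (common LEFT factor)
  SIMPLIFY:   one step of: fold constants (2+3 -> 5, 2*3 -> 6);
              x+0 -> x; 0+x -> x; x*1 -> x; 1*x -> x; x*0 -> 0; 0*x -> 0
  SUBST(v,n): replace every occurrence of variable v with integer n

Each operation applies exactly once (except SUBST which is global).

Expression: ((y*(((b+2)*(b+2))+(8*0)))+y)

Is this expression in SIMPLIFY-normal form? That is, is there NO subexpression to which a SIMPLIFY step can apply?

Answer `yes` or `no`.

Answer: no

Derivation:
Expression: ((y*(((b+2)*(b+2))+(8*0)))+y)
Scanning for simplifiable subexpressions (pre-order)...
  at root: ((y*(((b+2)*(b+2))+(8*0)))+y) (not simplifiable)
  at L: (y*(((b+2)*(b+2))+(8*0))) (not simplifiable)
  at LR: (((b+2)*(b+2))+(8*0)) (not simplifiable)
  at LRL: ((b+2)*(b+2)) (not simplifiable)
  at LRLL: (b+2) (not simplifiable)
  at LRLR: (b+2) (not simplifiable)
  at LRR: (8*0) (SIMPLIFIABLE)
Found simplifiable subexpr at path LRR: (8*0)
One SIMPLIFY step would give: ((y*(((b+2)*(b+2))+0))+y)
-> NOT in normal form.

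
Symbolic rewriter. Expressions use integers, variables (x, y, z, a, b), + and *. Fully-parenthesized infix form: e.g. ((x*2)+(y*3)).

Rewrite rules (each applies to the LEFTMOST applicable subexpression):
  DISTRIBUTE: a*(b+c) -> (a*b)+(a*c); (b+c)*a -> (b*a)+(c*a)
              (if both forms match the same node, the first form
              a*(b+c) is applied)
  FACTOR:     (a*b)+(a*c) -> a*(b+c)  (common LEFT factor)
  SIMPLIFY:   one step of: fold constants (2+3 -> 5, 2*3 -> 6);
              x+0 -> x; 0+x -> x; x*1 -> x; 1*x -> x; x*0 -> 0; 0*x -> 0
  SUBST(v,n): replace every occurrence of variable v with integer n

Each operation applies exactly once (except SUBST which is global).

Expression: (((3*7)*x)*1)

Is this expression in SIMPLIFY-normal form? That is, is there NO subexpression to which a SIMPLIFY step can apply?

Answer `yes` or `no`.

Answer: no

Derivation:
Expression: (((3*7)*x)*1)
Scanning for simplifiable subexpressions (pre-order)...
  at root: (((3*7)*x)*1) (SIMPLIFIABLE)
  at L: ((3*7)*x) (not simplifiable)
  at LL: (3*7) (SIMPLIFIABLE)
Found simplifiable subexpr at path root: (((3*7)*x)*1)
One SIMPLIFY step would give: ((3*7)*x)
-> NOT in normal form.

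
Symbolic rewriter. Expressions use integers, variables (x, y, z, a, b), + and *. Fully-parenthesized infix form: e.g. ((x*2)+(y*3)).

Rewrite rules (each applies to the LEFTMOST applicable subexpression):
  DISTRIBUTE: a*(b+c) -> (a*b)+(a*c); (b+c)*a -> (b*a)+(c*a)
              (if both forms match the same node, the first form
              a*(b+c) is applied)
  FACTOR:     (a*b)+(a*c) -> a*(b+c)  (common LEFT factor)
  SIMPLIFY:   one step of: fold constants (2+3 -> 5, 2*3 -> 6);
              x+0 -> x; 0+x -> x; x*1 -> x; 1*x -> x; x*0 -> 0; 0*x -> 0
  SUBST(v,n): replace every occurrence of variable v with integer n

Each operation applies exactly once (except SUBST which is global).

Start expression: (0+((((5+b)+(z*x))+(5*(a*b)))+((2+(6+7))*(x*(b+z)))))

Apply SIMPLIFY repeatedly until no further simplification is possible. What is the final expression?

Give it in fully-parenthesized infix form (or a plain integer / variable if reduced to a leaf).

Answer: ((((5+b)+(z*x))+(5*(a*b)))+(15*(x*(b+z))))

Derivation:
Start: (0+((((5+b)+(z*x))+(5*(a*b)))+((2+(6+7))*(x*(b+z)))))
Step 1: at root: (0+((((5+b)+(z*x))+(5*(a*b)))+((2+(6+7))*(x*(b+z))))) -> ((((5+b)+(z*x))+(5*(a*b)))+((2+(6+7))*(x*(b+z)))); overall: (0+((((5+b)+(z*x))+(5*(a*b)))+((2+(6+7))*(x*(b+z))))) -> ((((5+b)+(z*x))+(5*(a*b)))+((2+(6+7))*(x*(b+z))))
Step 2: at RLR: (6+7) -> 13; overall: ((((5+b)+(z*x))+(5*(a*b)))+((2+(6+7))*(x*(b+z)))) -> ((((5+b)+(z*x))+(5*(a*b)))+((2+13)*(x*(b+z))))
Step 3: at RL: (2+13) -> 15; overall: ((((5+b)+(z*x))+(5*(a*b)))+((2+13)*(x*(b+z)))) -> ((((5+b)+(z*x))+(5*(a*b)))+(15*(x*(b+z))))
Fixed point: ((((5+b)+(z*x))+(5*(a*b)))+(15*(x*(b+z))))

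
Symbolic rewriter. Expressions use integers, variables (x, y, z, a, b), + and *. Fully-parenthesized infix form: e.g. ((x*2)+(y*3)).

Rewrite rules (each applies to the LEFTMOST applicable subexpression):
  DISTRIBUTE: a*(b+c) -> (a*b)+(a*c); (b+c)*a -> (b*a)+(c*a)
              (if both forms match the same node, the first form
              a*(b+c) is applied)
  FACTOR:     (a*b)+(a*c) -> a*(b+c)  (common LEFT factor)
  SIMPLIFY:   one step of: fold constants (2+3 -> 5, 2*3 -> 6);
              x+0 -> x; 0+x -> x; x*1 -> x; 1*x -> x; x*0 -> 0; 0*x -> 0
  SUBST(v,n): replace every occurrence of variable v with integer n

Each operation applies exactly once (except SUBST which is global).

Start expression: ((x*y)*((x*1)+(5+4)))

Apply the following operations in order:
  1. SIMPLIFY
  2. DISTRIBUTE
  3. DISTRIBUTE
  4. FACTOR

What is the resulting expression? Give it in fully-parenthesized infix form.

Start: ((x*y)*((x*1)+(5+4)))
Apply SIMPLIFY at RL (target: (x*1)): ((x*y)*((x*1)+(5+4))) -> ((x*y)*(x+(5+4)))
Apply DISTRIBUTE at root (target: ((x*y)*(x+(5+4)))): ((x*y)*(x+(5+4))) -> (((x*y)*x)+((x*y)*(5+4)))
Apply DISTRIBUTE at R (target: ((x*y)*(5+4))): (((x*y)*x)+((x*y)*(5+4))) -> (((x*y)*x)+(((x*y)*5)+((x*y)*4)))
Apply FACTOR at R (target: (((x*y)*5)+((x*y)*4))): (((x*y)*x)+(((x*y)*5)+((x*y)*4))) -> (((x*y)*x)+((x*y)*(5+4)))

Answer: (((x*y)*x)+((x*y)*(5+4)))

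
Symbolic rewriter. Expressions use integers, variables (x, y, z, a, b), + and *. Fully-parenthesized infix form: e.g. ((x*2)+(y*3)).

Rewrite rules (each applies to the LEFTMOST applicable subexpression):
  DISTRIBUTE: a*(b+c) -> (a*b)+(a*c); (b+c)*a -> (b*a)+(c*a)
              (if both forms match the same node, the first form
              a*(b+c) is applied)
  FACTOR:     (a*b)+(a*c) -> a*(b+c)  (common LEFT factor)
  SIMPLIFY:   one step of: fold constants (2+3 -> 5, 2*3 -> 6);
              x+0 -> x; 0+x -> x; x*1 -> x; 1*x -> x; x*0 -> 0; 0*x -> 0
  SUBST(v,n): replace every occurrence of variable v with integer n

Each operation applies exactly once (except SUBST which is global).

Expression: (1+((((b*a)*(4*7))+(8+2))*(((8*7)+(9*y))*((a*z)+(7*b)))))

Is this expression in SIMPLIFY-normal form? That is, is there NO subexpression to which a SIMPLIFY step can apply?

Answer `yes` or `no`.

Expression: (1+((((b*a)*(4*7))+(8+2))*(((8*7)+(9*y))*((a*z)+(7*b)))))
Scanning for simplifiable subexpressions (pre-order)...
  at root: (1+((((b*a)*(4*7))+(8+2))*(((8*7)+(9*y))*((a*z)+(7*b))))) (not simplifiable)
  at R: ((((b*a)*(4*7))+(8+2))*(((8*7)+(9*y))*((a*z)+(7*b)))) (not simplifiable)
  at RL: (((b*a)*(4*7))+(8+2)) (not simplifiable)
  at RLL: ((b*a)*(4*7)) (not simplifiable)
  at RLLL: (b*a) (not simplifiable)
  at RLLR: (4*7) (SIMPLIFIABLE)
  at RLR: (8+2) (SIMPLIFIABLE)
  at RR: (((8*7)+(9*y))*((a*z)+(7*b))) (not simplifiable)
  at RRL: ((8*7)+(9*y)) (not simplifiable)
  at RRLL: (8*7) (SIMPLIFIABLE)
  at RRLR: (9*y) (not simplifiable)
  at RRR: ((a*z)+(7*b)) (not simplifiable)
  at RRRL: (a*z) (not simplifiable)
  at RRRR: (7*b) (not simplifiable)
Found simplifiable subexpr at path RLLR: (4*7)
One SIMPLIFY step would give: (1+((((b*a)*28)+(8+2))*(((8*7)+(9*y))*((a*z)+(7*b)))))
-> NOT in normal form.

Answer: no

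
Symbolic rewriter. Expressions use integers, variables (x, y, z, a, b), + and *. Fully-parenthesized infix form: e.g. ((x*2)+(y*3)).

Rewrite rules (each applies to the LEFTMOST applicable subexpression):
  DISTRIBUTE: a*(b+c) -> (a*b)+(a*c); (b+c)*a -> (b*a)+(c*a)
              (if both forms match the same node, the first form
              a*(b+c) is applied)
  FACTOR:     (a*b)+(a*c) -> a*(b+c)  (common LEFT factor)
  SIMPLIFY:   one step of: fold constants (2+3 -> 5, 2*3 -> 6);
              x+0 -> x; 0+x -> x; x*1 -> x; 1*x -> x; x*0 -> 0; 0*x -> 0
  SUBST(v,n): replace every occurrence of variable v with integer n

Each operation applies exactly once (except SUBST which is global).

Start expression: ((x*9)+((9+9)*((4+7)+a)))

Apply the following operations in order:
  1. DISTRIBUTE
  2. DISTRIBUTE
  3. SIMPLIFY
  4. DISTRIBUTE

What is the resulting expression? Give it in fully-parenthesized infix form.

Start: ((x*9)+((9+9)*((4+7)+a)))
Apply DISTRIBUTE at R (target: ((9+9)*((4+7)+a))): ((x*9)+((9+9)*((4+7)+a))) -> ((x*9)+(((9+9)*(4+7))+((9+9)*a)))
Apply DISTRIBUTE at RL (target: ((9+9)*(4+7))): ((x*9)+(((9+9)*(4+7))+((9+9)*a))) -> ((x*9)+((((9+9)*4)+((9+9)*7))+((9+9)*a)))
Apply SIMPLIFY at RLLL (target: (9+9)): ((x*9)+((((9+9)*4)+((9+9)*7))+((9+9)*a))) -> ((x*9)+(((18*4)+((9+9)*7))+((9+9)*a)))
Apply DISTRIBUTE at RLR (target: ((9+9)*7)): ((x*9)+(((18*4)+((9+9)*7))+((9+9)*a))) -> ((x*9)+(((18*4)+((9*7)+(9*7)))+((9+9)*a)))

Answer: ((x*9)+(((18*4)+((9*7)+(9*7)))+((9+9)*a)))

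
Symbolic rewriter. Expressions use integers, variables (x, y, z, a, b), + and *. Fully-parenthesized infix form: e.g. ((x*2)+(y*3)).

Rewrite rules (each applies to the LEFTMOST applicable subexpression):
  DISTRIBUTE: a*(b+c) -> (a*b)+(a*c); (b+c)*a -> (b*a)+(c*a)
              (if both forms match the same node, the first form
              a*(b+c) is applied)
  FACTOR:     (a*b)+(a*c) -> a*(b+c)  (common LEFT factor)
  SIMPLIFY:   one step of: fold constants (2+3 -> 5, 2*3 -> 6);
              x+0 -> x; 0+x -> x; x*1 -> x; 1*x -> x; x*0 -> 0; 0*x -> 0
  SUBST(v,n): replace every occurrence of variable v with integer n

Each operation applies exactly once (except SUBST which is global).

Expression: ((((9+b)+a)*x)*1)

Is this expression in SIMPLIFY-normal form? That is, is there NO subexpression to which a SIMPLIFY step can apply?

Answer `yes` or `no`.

Answer: no

Derivation:
Expression: ((((9+b)+a)*x)*1)
Scanning for simplifiable subexpressions (pre-order)...
  at root: ((((9+b)+a)*x)*1) (SIMPLIFIABLE)
  at L: (((9+b)+a)*x) (not simplifiable)
  at LL: ((9+b)+a) (not simplifiable)
  at LLL: (9+b) (not simplifiable)
Found simplifiable subexpr at path root: ((((9+b)+a)*x)*1)
One SIMPLIFY step would give: (((9+b)+a)*x)
-> NOT in normal form.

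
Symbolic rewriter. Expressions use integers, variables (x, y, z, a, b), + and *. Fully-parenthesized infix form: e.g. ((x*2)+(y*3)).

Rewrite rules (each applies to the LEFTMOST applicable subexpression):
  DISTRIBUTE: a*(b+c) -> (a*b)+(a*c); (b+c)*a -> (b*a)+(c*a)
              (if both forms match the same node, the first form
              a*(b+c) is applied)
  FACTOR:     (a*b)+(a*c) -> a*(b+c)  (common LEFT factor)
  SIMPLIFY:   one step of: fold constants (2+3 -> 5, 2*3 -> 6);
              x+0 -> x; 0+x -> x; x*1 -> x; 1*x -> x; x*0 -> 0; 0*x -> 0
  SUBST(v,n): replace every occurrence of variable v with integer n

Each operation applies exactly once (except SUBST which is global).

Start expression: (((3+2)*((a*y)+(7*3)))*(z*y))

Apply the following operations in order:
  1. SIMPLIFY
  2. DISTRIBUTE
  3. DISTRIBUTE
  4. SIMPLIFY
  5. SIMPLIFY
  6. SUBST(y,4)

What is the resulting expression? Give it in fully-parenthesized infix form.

Start: (((3+2)*((a*y)+(7*3)))*(z*y))
Apply SIMPLIFY at LL (target: (3+2)): (((3+2)*((a*y)+(7*3)))*(z*y)) -> ((5*((a*y)+(7*3)))*(z*y))
Apply DISTRIBUTE at L (target: (5*((a*y)+(7*3)))): ((5*((a*y)+(7*3)))*(z*y)) -> (((5*(a*y))+(5*(7*3)))*(z*y))
Apply DISTRIBUTE at root (target: (((5*(a*y))+(5*(7*3)))*(z*y))): (((5*(a*y))+(5*(7*3)))*(z*y)) -> (((5*(a*y))*(z*y))+((5*(7*3))*(z*y)))
Apply SIMPLIFY at RLR (target: (7*3)): (((5*(a*y))*(z*y))+((5*(7*3))*(z*y))) -> (((5*(a*y))*(z*y))+((5*21)*(z*y)))
Apply SIMPLIFY at RL (target: (5*21)): (((5*(a*y))*(z*y))+((5*21)*(z*y))) -> (((5*(a*y))*(z*y))+(105*(z*y)))
Apply SUBST(y,4): (((5*(a*y))*(z*y))+(105*(z*y))) -> (((5*(a*4))*(z*4))+(105*(z*4)))

Answer: (((5*(a*4))*(z*4))+(105*(z*4)))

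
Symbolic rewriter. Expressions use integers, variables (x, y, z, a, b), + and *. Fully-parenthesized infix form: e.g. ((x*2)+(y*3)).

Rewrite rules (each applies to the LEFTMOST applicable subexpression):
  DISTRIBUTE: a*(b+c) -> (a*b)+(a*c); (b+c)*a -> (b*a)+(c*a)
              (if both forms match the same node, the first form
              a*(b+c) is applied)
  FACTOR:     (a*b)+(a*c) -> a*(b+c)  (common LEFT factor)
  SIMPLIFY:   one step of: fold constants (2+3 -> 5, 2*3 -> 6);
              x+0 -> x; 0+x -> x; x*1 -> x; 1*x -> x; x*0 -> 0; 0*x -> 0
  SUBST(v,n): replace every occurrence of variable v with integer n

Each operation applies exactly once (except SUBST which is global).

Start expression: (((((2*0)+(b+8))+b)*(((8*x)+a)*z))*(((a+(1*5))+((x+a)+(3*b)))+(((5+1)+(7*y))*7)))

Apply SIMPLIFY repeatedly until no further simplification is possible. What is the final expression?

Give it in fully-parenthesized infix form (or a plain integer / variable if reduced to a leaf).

Answer: ((((b+8)+b)*(((8*x)+a)*z))*(((a+5)+((x+a)+(3*b)))+((6+(7*y))*7)))

Derivation:
Start: (((((2*0)+(b+8))+b)*(((8*x)+a)*z))*(((a+(1*5))+((x+a)+(3*b)))+(((5+1)+(7*y))*7)))
Step 1: at LLLL: (2*0) -> 0; overall: (((((2*0)+(b+8))+b)*(((8*x)+a)*z))*(((a+(1*5))+((x+a)+(3*b)))+(((5+1)+(7*y))*7))) -> ((((0+(b+8))+b)*(((8*x)+a)*z))*(((a+(1*5))+((x+a)+(3*b)))+(((5+1)+(7*y))*7)))
Step 2: at LLL: (0+(b+8)) -> (b+8); overall: ((((0+(b+8))+b)*(((8*x)+a)*z))*(((a+(1*5))+((x+a)+(3*b)))+(((5+1)+(7*y))*7))) -> ((((b+8)+b)*(((8*x)+a)*z))*(((a+(1*5))+((x+a)+(3*b)))+(((5+1)+(7*y))*7)))
Step 3: at RLLR: (1*5) -> 5; overall: ((((b+8)+b)*(((8*x)+a)*z))*(((a+(1*5))+((x+a)+(3*b)))+(((5+1)+(7*y))*7))) -> ((((b+8)+b)*(((8*x)+a)*z))*(((a+5)+((x+a)+(3*b)))+(((5+1)+(7*y))*7)))
Step 4: at RRLL: (5+1) -> 6; overall: ((((b+8)+b)*(((8*x)+a)*z))*(((a+5)+((x+a)+(3*b)))+(((5+1)+(7*y))*7))) -> ((((b+8)+b)*(((8*x)+a)*z))*(((a+5)+((x+a)+(3*b)))+((6+(7*y))*7)))
Fixed point: ((((b+8)+b)*(((8*x)+a)*z))*(((a+5)+((x+a)+(3*b)))+((6+(7*y))*7)))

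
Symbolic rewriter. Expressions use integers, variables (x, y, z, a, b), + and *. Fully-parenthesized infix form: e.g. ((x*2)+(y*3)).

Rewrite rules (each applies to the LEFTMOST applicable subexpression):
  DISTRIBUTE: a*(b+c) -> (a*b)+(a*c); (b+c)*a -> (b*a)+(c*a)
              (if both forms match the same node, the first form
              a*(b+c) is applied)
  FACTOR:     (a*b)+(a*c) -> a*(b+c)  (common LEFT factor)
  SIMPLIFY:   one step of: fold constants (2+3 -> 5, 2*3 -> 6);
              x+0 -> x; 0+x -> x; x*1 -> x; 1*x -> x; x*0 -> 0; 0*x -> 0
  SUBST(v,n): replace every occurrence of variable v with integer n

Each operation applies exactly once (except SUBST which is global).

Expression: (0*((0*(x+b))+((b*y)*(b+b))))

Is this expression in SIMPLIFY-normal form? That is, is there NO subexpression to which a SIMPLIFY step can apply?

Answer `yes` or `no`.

Expression: (0*((0*(x+b))+((b*y)*(b+b))))
Scanning for simplifiable subexpressions (pre-order)...
  at root: (0*((0*(x+b))+((b*y)*(b+b)))) (SIMPLIFIABLE)
  at R: ((0*(x+b))+((b*y)*(b+b))) (not simplifiable)
  at RL: (0*(x+b)) (SIMPLIFIABLE)
  at RLR: (x+b) (not simplifiable)
  at RR: ((b*y)*(b+b)) (not simplifiable)
  at RRL: (b*y) (not simplifiable)
  at RRR: (b+b) (not simplifiable)
Found simplifiable subexpr at path root: (0*((0*(x+b))+((b*y)*(b+b))))
One SIMPLIFY step would give: 0
-> NOT in normal form.

Answer: no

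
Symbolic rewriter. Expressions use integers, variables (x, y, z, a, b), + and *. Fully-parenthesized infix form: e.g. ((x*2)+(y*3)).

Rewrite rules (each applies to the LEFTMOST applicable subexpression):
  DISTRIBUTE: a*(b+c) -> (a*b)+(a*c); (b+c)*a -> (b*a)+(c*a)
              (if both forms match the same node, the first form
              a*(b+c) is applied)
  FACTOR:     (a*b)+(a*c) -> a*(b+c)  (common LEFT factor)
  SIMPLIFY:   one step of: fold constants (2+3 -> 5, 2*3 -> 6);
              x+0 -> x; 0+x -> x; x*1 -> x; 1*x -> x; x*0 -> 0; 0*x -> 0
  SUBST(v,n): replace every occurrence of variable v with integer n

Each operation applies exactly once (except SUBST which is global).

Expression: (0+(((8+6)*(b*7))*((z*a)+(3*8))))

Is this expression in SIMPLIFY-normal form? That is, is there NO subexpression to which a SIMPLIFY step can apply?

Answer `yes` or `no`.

Answer: no

Derivation:
Expression: (0+(((8+6)*(b*7))*((z*a)+(3*8))))
Scanning for simplifiable subexpressions (pre-order)...
  at root: (0+(((8+6)*(b*7))*((z*a)+(3*8)))) (SIMPLIFIABLE)
  at R: (((8+6)*(b*7))*((z*a)+(3*8))) (not simplifiable)
  at RL: ((8+6)*(b*7)) (not simplifiable)
  at RLL: (8+6) (SIMPLIFIABLE)
  at RLR: (b*7) (not simplifiable)
  at RR: ((z*a)+(3*8)) (not simplifiable)
  at RRL: (z*a) (not simplifiable)
  at RRR: (3*8) (SIMPLIFIABLE)
Found simplifiable subexpr at path root: (0+(((8+6)*(b*7))*((z*a)+(3*8))))
One SIMPLIFY step would give: (((8+6)*(b*7))*((z*a)+(3*8)))
-> NOT in normal form.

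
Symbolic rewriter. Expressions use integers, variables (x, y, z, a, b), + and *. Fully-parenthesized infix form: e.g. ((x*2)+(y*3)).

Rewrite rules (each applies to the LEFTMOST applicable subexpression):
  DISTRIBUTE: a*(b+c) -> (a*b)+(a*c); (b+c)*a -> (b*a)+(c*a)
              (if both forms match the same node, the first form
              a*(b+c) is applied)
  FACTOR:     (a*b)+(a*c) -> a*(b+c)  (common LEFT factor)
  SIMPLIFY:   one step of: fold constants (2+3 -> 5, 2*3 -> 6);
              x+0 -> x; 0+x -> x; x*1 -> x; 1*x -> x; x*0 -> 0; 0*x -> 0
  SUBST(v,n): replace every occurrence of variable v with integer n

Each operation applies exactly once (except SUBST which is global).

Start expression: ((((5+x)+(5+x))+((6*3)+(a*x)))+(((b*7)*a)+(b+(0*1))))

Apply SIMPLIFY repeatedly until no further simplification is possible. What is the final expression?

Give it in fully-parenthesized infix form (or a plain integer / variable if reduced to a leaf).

Answer: ((((5+x)+(5+x))+(18+(a*x)))+(((b*7)*a)+b))

Derivation:
Start: ((((5+x)+(5+x))+((6*3)+(a*x)))+(((b*7)*a)+(b+(0*1))))
Step 1: at LRL: (6*3) -> 18; overall: ((((5+x)+(5+x))+((6*3)+(a*x)))+(((b*7)*a)+(b+(0*1)))) -> ((((5+x)+(5+x))+(18+(a*x)))+(((b*7)*a)+(b+(0*1))))
Step 2: at RRR: (0*1) -> 0; overall: ((((5+x)+(5+x))+(18+(a*x)))+(((b*7)*a)+(b+(0*1)))) -> ((((5+x)+(5+x))+(18+(a*x)))+(((b*7)*a)+(b+0)))
Step 3: at RR: (b+0) -> b; overall: ((((5+x)+(5+x))+(18+(a*x)))+(((b*7)*a)+(b+0))) -> ((((5+x)+(5+x))+(18+(a*x)))+(((b*7)*a)+b))
Fixed point: ((((5+x)+(5+x))+(18+(a*x)))+(((b*7)*a)+b))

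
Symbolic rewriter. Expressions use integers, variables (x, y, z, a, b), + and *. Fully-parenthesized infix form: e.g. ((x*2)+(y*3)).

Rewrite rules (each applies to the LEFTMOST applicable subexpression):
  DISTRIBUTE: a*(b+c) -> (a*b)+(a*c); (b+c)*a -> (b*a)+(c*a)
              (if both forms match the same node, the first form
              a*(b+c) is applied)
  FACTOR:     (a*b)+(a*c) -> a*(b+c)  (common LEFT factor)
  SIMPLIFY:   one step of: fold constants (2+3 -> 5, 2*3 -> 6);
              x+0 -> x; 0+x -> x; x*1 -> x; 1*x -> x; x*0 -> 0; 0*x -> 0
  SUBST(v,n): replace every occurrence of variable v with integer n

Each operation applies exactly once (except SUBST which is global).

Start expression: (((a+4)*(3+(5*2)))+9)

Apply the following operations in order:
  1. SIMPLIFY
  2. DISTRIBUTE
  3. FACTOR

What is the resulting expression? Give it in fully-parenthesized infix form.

Answer: (((a+4)*(3+10))+9)

Derivation:
Start: (((a+4)*(3+(5*2)))+9)
Apply SIMPLIFY at LRR (target: (5*2)): (((a+4)*(3+(5*2)))+9) -> (((a+4)*(3+10))+9)
Apply DISTRIBUTE at L (target: ((a+4)*(3+10))): (((a+4)*(3+10))+9) -> ((((a+4)*3)+((a+4)*10))+9)
Apply FACTOR at L (target: (((a+4)*3)+((a+4)*10))): ((((a+4)*3)+((a+4)*10))+9) -> (((a+4)*(3+10))+9)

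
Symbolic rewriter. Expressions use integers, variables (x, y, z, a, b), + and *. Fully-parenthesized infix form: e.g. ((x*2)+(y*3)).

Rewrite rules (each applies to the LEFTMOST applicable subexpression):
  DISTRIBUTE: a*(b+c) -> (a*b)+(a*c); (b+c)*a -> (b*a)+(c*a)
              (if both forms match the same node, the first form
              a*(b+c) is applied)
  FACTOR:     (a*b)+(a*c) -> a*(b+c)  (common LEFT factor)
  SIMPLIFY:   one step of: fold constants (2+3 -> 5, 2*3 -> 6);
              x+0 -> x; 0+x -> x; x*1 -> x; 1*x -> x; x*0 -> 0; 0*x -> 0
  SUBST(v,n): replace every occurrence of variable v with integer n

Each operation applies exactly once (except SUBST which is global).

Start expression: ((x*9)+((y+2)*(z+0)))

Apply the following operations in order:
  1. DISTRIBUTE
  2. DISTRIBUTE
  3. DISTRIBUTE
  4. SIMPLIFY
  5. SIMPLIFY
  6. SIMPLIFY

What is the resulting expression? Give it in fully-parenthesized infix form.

Answer: ((x*9)+(((y*z)+(2*z))+0))

Derivation:
Start: ((x*9)+((y+2)*(z+0)))
Apply DISTRIBUTE at R (target: ((y+2)*(z+0))): ((x*9)+((y+2)*(z+0))) -> ((x*9)+(((y+2)*z)+((y+2)*0)))
Apply DISTRIBUTE at RL (target: ((y+2)*z)): ((x*9)+(((y+2)*z)+((y+2)*0))) -> ((x*9)+(((y*z)+(2*z))+((y+2)*0)))
Apply DISTRIBUTE at RR (target: ((y+2)*0)): ((x*9)+(((y*z)+(2*z))+((y+2)*0))) -> ((x*9)+(((y*z)+(2*z))+((y*0)+(2*0))))
Apply SIMPLIFY at RRL (target: (y*0)): ((x*9)+(((y*z)+(2*z))+((y*0)+(2*0)))) -> ((x*9)+(((y*z)+(2*z))+(0+(2*0))))
Apply SIMPLIFY at RR (target: (0+(2*0))): ((x*9)+(((y*z)+(2*z))+(0+(2*0)))) -> ((x*9)+(((y*z)+(2*z))+(2*0)))
Apply SIMPLIFY at RR (target: (2*0)): ((x*9)+(((y*z)+(2*z))+(2*0))) -> ((x*9)+(((y*z)+(2*z))+0))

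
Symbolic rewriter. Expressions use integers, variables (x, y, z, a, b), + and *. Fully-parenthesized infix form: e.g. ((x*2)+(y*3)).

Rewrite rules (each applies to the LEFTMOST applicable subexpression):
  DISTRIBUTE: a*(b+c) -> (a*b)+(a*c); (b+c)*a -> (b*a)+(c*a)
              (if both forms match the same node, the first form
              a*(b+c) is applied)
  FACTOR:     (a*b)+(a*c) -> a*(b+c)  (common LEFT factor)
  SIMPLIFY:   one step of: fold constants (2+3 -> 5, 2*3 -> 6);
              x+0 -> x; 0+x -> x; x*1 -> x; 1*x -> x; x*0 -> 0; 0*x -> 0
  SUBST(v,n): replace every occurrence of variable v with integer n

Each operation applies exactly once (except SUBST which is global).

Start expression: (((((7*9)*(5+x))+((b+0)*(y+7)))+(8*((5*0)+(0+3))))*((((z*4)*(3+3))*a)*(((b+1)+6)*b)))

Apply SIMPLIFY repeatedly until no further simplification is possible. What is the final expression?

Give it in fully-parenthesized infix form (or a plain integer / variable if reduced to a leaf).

Answer: ((((63*(5+x))+(b*(y+7)))+24)*((((z*4)*6)*a)*(((b+1)+6)*b)))

Derivation:
Start: (((((7*9)*(5+x))+((b+0)*(y+7)))+(8*((5*0)+(0+3))))*((((z*4)*(3+3))*a)*(((b+1)+6)*b)))
Step 1: at LLLL: (7*9) -> 63; overall: (((((7*9)*(5+x))+((b+0)*(y+7)))+(8*((5*0)+(0+3))))*((((z*4)*(3+3))*a)*(((b+1)+6)*b))) -> ((((63*(5+x))+((b+0)*(y+7)))+(8*((5*0)+(0+3))))*((((z*4)*(3+3))*a)*(((b+1)+6)*b)))
Step 2: at LLRL: (b+0) -> b; overall: ((((63*(5+x))+((b+0)*(y+7)))+(8*((5*0)+(0+3))))*((((z*4)*(3+3))*a)*(((b+1)+6)*b))) -> ((((63*(5+x))+(b*(y+7)))+(8*((5*0)+(0+3))))*((((z*4)*(3+3))*a)*(((b+1)+6)*b)))
Step 3: at LRRL: (5*0) -> 0; overall: ((((63*(5+x))+(b*(y+7)))+(8*((5*0)+(0+3))))*((((z*4)*(3+3))*a)*(((b+1)+6)*b))) -> ((((63*(5+x))+(b*(y+7)))+(8*(0+(0+3))))*((((z*4)*(3+3))*a)*(((b+1)+6)*b)))
Step 4: at LRR: (0+(0+3)) -> (0+3); overall: ((((63*(5+x))+(b*(y+7)))+(8*(0+(0+3))))*((((z*4)*(3+3))*a)*(((b+1)+6)*b))) -> ((((63*(5+x))+(b*(y+7)))+(8*(0+3)))*((((z*4)*(3+3))*a)*(((b+1)+6)*b)))
Step 5: at LRR: (0+3) -> 3; overall: ((((63*(5+x))+(b*(y+7)))+(8*(0+3)))*((((z*4)*(3+3))*a)*(((b+1)+6)*b))) -> ((((63*(5+x))+(b*(y+7)))+(8*3))*((((z*4)*(3+3))*a)*(((b+1)+6)*b)))
Step 6: at LR: (8*3) -> 24; overall: ((((63*(5+x))+(b*(y+7)))+(8*3))*((((z*4)*(3+3))*a)*(((b+1)+6)*b))) -> ((((63*(5+x))+(b*(y+7)))+24)*((((z*4)*(3+3))*a)*(((b+1)+6)*b)))
Step 7: at RLLR: (3+3) -> 6; overall: ((((63*(5+x))+(b*(y+7)))+24)*((((z*4)*(3+3))*a)*(((b+1)+6)*b))) -> ((((63*(5+x))+(b*(y+7)))+24)*((((z*4)*6)*a)*(((b+1)+6)*b)))
Fixed point: ((((63*(5+x))+(b*(y+7)))+24)*((((z*4)*6)*a)*(((b+1)+6)*b)))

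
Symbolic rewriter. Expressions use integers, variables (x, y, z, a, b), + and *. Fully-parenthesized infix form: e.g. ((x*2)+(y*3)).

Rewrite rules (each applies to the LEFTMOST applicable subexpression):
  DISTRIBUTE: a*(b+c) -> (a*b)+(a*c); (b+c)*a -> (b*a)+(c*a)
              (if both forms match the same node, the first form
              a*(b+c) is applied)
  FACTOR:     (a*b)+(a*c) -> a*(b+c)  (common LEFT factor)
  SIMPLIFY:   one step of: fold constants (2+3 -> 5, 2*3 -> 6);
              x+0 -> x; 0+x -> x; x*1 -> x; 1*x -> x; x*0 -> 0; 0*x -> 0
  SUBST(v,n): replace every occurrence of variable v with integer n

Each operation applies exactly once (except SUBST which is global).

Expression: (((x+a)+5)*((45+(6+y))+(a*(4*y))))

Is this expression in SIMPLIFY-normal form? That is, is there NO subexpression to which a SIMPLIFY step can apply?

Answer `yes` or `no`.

Answer: yes

Derivation:
Expression: (((x+a)+5)*((45+(6+y))+(a*(4*y))))
Scanning for simplifiable subexpressions (pre-order)...
  at root: (((x+a)+5)*((45+(6+y))+(a*(4*y)))) (not simplifiable)
  at L: ((x+a)+5) (not simplifiable)
  at LL: (x+a) (not simplifiable)
  at R: ((45+(6+y))+(a*(4*y))) (not simplifiable)
  at RL: (45+(6+y)) (not simplifiable)
  at RLR: (6+y) (not simplifiable)
  at RR: (a*(4*y)) (not simplifiable)
  at RRR: (4*y) (not simplifiable)
Result: no simplifiable subexpression found -> normal form.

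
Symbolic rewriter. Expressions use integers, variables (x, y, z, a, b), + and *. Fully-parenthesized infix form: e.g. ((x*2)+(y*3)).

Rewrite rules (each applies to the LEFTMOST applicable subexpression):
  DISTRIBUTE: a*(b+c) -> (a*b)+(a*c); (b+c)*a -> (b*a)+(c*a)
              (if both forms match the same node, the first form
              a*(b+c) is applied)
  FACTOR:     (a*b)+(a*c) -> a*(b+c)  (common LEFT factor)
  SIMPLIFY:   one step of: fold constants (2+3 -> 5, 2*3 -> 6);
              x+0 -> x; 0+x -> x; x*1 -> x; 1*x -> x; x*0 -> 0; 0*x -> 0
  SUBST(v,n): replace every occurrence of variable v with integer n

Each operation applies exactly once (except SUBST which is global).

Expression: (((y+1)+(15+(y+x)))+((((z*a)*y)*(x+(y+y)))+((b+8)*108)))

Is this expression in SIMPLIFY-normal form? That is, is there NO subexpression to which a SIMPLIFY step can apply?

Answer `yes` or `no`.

Expression: (((y+1)+(15+(y+x)))+((((z*a)*y)*(x+(y+y)))+((b+8)*108)))
Scanning for simplifiable subexpressions (pre-order)...
  at root: (((y+1)+(15+(y+x)))+((((z*a)*y)*(x+(y+y)))+((b+8)*108))) (not simplifiable)
  at L: ((y+1)+(15+(y+x))) (not simplifiable)
  at LL: (y+1) (not simplifiable)
  at LR: (15+(y+x)) (not simplifiable)
  at LRR: (y+x) (not simplifiable)
  at R: ((((z*a)*y)*(x+(y+y)))+((b+8)*108)) (not simplifiable)
  at RL: (((z*a)*y)*(x+(y+y))) (not simplifiable)
  at RLL: ((z*a)*y) (not simplifiable)
  at RLLL: (z*a) (not simplifiable)
  at RLR: (x+(y+y)) (not simplifiable)
  at RLRR: (y+y) (not simplifiable)
  at RR: ((b+8)*108) (not simplifiable)
  at RRL: (b+8) (not simplifiable)
Result: no simplifiable subexpression found -> normal form.

Answer: yes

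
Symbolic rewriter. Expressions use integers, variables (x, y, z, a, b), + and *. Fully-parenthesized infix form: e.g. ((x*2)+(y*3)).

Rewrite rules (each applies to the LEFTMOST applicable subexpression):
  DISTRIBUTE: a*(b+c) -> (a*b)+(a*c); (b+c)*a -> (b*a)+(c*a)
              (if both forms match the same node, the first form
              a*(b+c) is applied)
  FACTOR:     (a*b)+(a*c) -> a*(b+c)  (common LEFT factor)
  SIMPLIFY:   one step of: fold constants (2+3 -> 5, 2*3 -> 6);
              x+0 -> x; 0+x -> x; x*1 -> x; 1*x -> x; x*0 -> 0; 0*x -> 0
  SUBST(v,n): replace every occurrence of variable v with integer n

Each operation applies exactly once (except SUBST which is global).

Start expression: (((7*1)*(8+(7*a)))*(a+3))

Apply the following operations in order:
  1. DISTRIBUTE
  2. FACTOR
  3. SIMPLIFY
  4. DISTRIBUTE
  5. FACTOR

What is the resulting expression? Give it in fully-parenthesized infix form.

Start: (((7*1)*(8+(7*a)))*(a+3))
Apply DISTRIBUTE at root (target: (((7*1)*(8+(7*a)))*(a+3))): (((7*1)*(8+(7*a)))*(a+3)) -> ((((7*1)*(8+(7*a)))*a)+(((7*1)*(8+(7*a)))*3))
Apply FACTOR at root (target: ((((7*1)*(8+(7*a)))*a)+(((7*1)*(8+(7*a)))*3))): ((((7*1)*(8+(7*a)))*a)+(((7*1)*(8+(7*a)))*3)) -> (((7*1)*(8+(7*a)))*(a+3))
Apply SIMPLIFY at LL (target: (7*1)): (((7*1)*(8+(7*a)))*(a+3)) -> ((7*(8+(7*a)))*(a+3))
Apply DISTRIBUTE at root (target: ((7*(8+(7*a)))*(a+3))): ((7*(8+(7*a)))*(a+3)) -> (((7*(8+(7*a)))*a)+((7*(8+(7*a)))*3))
Apply FACTOR at root (target: (((7*(8+(7*a)))*a)+((7*(8+(7*a)))*3))): (((7*(8+(7*a)))*a)+((7*(8+(7*a)))*3)) -> ((7*(8+(7*a)))*(a+3))

Answer: ((7*(8+(7*a)))*(a+3))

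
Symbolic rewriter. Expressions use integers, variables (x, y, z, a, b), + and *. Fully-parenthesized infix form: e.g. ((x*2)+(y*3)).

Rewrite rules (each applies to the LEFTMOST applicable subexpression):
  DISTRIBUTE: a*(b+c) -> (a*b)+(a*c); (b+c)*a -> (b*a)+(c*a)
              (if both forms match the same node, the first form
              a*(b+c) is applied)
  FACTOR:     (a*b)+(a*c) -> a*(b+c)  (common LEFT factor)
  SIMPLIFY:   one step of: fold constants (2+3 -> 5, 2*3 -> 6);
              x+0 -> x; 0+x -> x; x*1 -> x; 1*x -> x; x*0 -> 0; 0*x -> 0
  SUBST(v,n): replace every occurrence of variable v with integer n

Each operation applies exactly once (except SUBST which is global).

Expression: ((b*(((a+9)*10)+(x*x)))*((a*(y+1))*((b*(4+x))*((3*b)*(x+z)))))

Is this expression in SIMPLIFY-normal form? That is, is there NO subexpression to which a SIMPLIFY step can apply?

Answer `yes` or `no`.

Expression: ((b*(((a+9)*10)+(x*x)))*((a*(y+1))*((b*(4+x))*((3*b)*(x+z)))))
Scanning for simplifiable subexpressions (pre-order)...
  at root: ((b*(((a+9)*10)+(x*x)))*((a*(y+1))*((b*(4+x))*((3*b)*(x+z))))) (not simplifiable)
  at L: (b*(((a+9)*10)+(x*x))) (not simplifiable)
  at LR: (((a+9)*10)+(x*x)) (not simplifiable)
  at LRL: ((a+9)*10) (not simplifiable)
  at LRLL: (a+9) (not simplifiable)
  at LRR: (x*x) (not simplifiable)
  at R: ((a*(y+1))*((b*(4+x))*((3*b)*(x+z)))) (not simplifiable)
  at RL: (a*(y+1)) (not simplifiable)
  at RLR: (y+1) (not simplifiable)
  at RR: ((b*(4+x))*((3*b)*(x+z))) (not simplifiable)
  at RRL: (b*(4+x)) (not simplifiable)
  at RRLR: (4+x) (not simplifiable)
  at RRR: ((3*b)*(x+z)) (not simplifiable)
  at RRRL: (3*b) (not simplifiable)
  at RRRR: (x+z) (not simplifiable)
Result: no simplifiable subexpression found -> normal form.

Answer: yes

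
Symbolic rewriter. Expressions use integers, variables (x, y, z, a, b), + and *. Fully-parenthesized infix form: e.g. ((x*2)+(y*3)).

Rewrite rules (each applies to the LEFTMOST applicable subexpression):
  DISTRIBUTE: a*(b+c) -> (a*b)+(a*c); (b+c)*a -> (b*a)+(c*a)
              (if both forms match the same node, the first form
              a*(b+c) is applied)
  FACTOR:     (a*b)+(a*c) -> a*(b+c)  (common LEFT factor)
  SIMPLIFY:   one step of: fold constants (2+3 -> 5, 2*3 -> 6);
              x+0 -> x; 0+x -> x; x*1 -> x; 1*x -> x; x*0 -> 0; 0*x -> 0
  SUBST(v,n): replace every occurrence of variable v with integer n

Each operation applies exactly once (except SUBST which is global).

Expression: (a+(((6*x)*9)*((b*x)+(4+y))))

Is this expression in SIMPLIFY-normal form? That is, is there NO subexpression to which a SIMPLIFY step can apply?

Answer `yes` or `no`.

Expression: (a+(((6*x)*9)*((b*x)+(4+y))))
Scanning for simplifiable subexpressions (pre-order)...
  at root: (a+(((6*x)*9)*((b*x)+(4+y)))) (not simplifiable)
  at R: (((6*x)*9)*((b*x)+(4+y))) (not simplifiable)
  at RL: ((6*x)*9) (not simplifiable)
  at RLL: (6*x) (not simplifiable)
  at RR: ((b*x)+(4+y)) (not simplifiable)
  at RRL: (b*x) (not simplifiable)
  at RRR: (4+y) (not simplifiable)
Result: no simplifiable subexpression found -> normal form.

Answer: yes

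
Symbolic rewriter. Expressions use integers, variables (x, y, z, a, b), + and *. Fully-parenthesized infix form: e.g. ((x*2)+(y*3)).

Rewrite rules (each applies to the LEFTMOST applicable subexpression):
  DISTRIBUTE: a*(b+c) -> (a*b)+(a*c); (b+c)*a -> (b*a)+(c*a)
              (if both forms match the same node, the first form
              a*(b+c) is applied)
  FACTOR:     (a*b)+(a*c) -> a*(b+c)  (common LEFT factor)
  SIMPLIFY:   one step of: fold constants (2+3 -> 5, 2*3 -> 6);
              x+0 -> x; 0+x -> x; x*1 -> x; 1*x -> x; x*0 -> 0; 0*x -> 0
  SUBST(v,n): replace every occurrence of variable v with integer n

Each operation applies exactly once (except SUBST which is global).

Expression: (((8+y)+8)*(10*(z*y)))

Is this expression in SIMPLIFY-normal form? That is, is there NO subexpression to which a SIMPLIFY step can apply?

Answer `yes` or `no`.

Expression: (((8+y)+8)*(10*(z*y)))
Scanning for simplifiable subexpressions (pre-order)...
  at root: (((8+y)+8)*(10*(z*y))) (not simplifiable)
  at L: ((8+y)+8) (not simplifiable)
  at LL: (8+y) (not simplifiable)
  at R: (10*(z*y)) (not simplifiable)
  at RR: (z*y) (not simplifiable)
Result: no simplifiable subexpression found -> normal form.

Answer: yes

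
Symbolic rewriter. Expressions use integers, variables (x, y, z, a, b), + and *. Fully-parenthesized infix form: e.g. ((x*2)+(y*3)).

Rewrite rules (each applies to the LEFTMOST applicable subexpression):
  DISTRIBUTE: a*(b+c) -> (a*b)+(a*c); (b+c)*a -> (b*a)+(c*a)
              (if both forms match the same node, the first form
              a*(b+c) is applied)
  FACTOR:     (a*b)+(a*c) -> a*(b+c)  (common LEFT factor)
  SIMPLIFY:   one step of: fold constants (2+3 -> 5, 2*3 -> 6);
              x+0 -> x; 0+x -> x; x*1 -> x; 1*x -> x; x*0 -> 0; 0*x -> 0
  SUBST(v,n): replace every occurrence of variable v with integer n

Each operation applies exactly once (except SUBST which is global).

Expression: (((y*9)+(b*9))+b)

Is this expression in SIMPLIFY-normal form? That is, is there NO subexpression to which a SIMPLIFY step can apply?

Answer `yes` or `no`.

Answer: yes

Derivation:
Expression: (((y*9)+(b*9))+b)
Scanning for simplifiable subexpressions (pre-order)...
  at root: (((y*9)+(b*9))+b) (not simplifiable)
  at L: ((y*9)+(b*9)) (not simplifiable)
  at LL: (y*9) (not simplifiable)
  at LR: (b*9) (not simplifiable)
Result: no simplifiable subexpression found -> normal form.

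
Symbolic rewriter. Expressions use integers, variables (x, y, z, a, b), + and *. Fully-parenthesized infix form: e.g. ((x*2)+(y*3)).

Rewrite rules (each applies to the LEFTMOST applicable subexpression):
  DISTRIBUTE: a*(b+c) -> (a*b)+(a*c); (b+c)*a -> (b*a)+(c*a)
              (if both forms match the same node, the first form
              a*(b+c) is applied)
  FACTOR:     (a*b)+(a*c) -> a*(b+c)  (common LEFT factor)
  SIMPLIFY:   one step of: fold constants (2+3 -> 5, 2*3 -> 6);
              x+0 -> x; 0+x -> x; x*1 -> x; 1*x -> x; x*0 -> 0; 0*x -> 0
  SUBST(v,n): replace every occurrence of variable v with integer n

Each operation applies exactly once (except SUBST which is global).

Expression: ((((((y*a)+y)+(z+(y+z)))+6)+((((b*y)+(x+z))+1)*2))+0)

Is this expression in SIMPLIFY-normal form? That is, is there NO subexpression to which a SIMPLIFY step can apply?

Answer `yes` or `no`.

Expression: ((((((y*a)+y)+(z+(y+z)))+6)+((((b*y)+(x+z))+1)*2))+0)
Scanning for simplifiable subexpressions (pre-order)...
  at root: ((((((y*a)+y)+(z+(y+z)))+6)+((((b*y)+(x+z))+1)*2))+0) (SIMPLIFIABLE)
  at L: (((((y*a)+y)+(z+(y+z)))+6)+((((b*y)+(x+z))+1)*2)) (not simplifiable)
  at LL: ((((y*a)+y)+(z+(y+z)))+6) (not simplifiable)
  at LLL: (((y*a)+y)+(z+(y+z))) (not simplifiable)
  at LLLL: ((y*a)+y) (not simplifiable)
  at LLLLL: (y*a) (not simplifiable)
  at LLLR: (z+(y+z)) (not simplifiable)
  at LLLRR: (y+z) (not simplifiable)
  at LR: ((((b*y)+(x+z))+1)*2) (not simplifiable)
  at LRL: (((b*y)+(x+z))+1) (not simplifiable)
  at LRLL: ((b*y)+(x+z)) (not simplifiable)
  at LRLLL: (b*y) (not simplifiable)
  at LRLLR: (x+z) (not simplifiable)
Found simplifiable subexpr at path root: ((((((y*a)+y)+(z+(y+z)))+6)+((((b*y)+(x+z))+1)*2))+0)
One SIMPLIFY step would give: (((((y*a)+y)+(z+(y+z)))+6)+((((b*y)+(x+z))+1)*2))
-> NOT in normal form.

Answer: no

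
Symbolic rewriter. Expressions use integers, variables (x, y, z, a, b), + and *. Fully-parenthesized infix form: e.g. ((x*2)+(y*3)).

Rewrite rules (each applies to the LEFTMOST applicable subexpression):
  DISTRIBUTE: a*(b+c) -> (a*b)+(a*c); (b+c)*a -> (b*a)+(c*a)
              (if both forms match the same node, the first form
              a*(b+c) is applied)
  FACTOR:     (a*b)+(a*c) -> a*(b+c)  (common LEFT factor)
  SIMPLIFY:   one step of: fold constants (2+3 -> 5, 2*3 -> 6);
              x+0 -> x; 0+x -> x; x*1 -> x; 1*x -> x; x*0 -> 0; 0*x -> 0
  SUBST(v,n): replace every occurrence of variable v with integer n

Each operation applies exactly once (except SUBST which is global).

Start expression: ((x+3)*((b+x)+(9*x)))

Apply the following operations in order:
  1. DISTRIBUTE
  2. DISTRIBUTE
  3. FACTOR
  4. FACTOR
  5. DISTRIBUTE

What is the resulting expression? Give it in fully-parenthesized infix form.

Answer: (((x+3)*(b+x))+((x+3)*(9*x)))

Derivation:
Start: ((x+3)*((b+x)+(9*x)))
Apply DISTRIBUTE at root (target: ((x+3)*((b+x)+(9*x)))): ((x+3)*((b+x)+(9*x))) -> (((x+3)*(b+x))+((x+3)*(9*x)))
Apply DISTRIBUTE at L (target: ((x+3)*(b+x))): (((x+3)*(b+x))+((x+3)*(9*x))) -> ((((x+3)*b)+((x+3)*x))+((x+3)*(9*x)))
Apply FACTOR at L (target: (((x+3)*b)+((x+3)*x))): ((((x+3)*b)+((x+3)*x))+((x+3)*(9*x))) -> (((x+3)*(b+x))+((x+3)*(9*x)))
Apply FACTOR at root (target: (((x+3)*(b+x))+((x+3)*(9*x)))): (((x+3)*(b+x))+((x+3)*(9*x))) -> ((x+3)*((b+x)+(9*x)))
Apply DISTRIBUTE at root (target: ((x+3)*((b+x)+(9*x)))): ((x+3)*((b+x)+(9*x))) -> (((x+3)*(b+x))+((x+3)*(9*x)))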